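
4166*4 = 16664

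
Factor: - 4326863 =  -4326863^1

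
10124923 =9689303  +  435620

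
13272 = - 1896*( - 7 ) 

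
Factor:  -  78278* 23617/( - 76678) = 7^( - 1 )*11^1 * 19^1*113^1*5477^ ( - 1)  *39139^1 = 924345763/38339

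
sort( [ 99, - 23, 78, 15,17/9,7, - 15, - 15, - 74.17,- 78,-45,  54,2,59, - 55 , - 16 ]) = [-78, - 74.17 , - 55, - 45, - 23, - 16, - 15, - 15,17/9,2,7,15,54,59,78, 99 ] 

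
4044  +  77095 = 81139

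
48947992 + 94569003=143516995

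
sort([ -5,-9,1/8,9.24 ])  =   [-9,-5,1/8, 9.24] 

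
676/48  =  169/12 = 14.08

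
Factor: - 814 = -2^1*11^1*37^1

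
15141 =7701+7440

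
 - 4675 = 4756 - 9431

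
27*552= 14904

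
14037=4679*3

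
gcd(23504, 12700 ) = 4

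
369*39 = 14391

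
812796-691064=121732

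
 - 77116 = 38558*( - 2 )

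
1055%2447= 1055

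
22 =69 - 47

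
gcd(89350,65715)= 5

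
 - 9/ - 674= 9/674 = 0.01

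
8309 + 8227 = 16536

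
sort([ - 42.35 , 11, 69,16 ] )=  [-42.35, 11,16 , 69]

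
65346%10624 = 1602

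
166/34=83/17= 4.88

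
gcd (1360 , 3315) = 85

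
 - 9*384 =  - 3456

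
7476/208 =35 + 49/52 = 35.94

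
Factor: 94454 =2^1* 83^1*569^1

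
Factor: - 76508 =-2^2*31^1*617^1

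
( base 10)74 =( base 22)38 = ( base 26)2m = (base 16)4a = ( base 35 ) 24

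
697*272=189584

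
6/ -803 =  - 1 + 797/803= - 0.01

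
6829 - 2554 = 4275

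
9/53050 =9/53050 = 0.00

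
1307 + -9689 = - 8382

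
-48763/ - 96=48763/96 = 507.95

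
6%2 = 0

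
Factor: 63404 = 2^2*11^2*131^1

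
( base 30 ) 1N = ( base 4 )311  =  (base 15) 38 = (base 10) 53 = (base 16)35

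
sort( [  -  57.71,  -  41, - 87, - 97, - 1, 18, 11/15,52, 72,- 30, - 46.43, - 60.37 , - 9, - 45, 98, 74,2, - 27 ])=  [ - 97, - 87, - 60.37, - 57.71, - 46.43 , - 45,  -  41, - 30, - 27, -9,- 1, 11/15, 2, 18, 52, 72,74, 98 ]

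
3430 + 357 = 3787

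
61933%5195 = 4788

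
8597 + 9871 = 18468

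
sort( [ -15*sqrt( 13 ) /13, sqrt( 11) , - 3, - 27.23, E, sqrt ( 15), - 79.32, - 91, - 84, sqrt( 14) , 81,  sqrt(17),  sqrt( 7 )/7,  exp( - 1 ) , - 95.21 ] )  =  [  -  95.21,-91,-84, - 79.32, - 27.23, - 15 *sqrt (13)/13,  -  3,exp( - 1 ) , sqrt( 7 ) /7,  E,sqrt( 11 ), sqrt(14), sqrt(15 ),  sqrt( 17),81 ] 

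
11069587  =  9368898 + 1700689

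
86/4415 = 86/4415 = 0.02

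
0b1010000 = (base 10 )80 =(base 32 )2G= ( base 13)62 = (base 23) 3B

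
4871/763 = 6 + 293/763 = 6.38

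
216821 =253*857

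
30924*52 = 1608048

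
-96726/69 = -32242/23 = -  1401.83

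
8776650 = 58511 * 150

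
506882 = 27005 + 479877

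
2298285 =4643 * 495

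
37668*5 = 188340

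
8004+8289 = 16293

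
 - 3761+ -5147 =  - 8908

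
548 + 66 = 614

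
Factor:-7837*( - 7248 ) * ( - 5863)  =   - 2^4*3^1*11^1*13^1*17^1*41^1 * 151^1*461^1=- 333033503088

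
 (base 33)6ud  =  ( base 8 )16561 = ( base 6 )54521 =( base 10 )7537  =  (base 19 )11gd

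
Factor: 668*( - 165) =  - 110220= - 2^2*3^1*5^1*11^1*167^1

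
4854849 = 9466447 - 4611598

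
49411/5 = 49411/5 = 9882.20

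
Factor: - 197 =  - 197^1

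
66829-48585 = 18244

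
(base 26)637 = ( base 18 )CE1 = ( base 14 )171B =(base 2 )1000000101101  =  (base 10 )4141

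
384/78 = 64/13= 4.92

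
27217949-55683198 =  - 28465249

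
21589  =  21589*1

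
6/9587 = 6/9587 = 0.00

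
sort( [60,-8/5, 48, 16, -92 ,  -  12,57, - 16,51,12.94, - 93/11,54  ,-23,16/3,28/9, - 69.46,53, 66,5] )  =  [-92,  -  69.46, - 23, - 16,  -  12 , - 93/11, - 8/5, 28/9,  5, 16/3,12.94, 16,48,51,  53,54,57, 60,66]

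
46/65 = 46/65 = 0.71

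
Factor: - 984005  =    -  5^1 * 11^1* 17891^1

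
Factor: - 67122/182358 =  - 113/307 = -113^1*307^( - 1)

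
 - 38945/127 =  -307 + 44/127 = -  306.65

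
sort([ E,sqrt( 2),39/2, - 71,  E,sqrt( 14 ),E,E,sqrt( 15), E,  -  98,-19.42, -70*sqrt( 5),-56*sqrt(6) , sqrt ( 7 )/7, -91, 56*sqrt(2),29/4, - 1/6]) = [-70*sqrt( 5), - 56 * sqrt(6), - 98,-91, - 71, - 19.42 , - 1/6,sqrt (7)/7 , sqrt( 2),E, E, E, E,E,sqrt( 14), sqrt(15 ),  29/4,39/2, 56*sqrt( 2)]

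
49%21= 7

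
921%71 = 69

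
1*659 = 659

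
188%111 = 77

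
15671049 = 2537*6177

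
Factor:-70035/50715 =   -  3^ ( - 1 ) *7^(-1) *29^1 = -29/21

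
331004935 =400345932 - 69340997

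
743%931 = 743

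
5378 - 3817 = 1561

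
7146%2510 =2126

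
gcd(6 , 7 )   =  1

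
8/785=8/785 = 0.01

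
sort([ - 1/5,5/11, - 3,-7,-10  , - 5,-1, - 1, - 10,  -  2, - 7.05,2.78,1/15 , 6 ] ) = [ - 10, - 10,-7.05 , - 7, - 5, - 3, - 2, - 1, -1, - 1/5,1/15,  5/11, 2.78,6 ] 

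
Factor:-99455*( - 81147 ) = 3^1*5^1*11^1*2459^1 * 19891^1 = 8070474885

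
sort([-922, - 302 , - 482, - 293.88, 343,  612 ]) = [-922, - 482, - 302,- 293.88,  343,612]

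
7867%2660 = 2547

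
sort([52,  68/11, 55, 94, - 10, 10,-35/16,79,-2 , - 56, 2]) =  [-56, - 10, - 35/16 , - 2, 2,68/11, 10, 52 , 55, 79 , 94]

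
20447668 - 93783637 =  - 73335969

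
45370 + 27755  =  73125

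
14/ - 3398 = - 1 + 1692/1699 = -  0.00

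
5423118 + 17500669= 22923787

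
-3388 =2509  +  -5897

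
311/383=311/383 = 0.81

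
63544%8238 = 5878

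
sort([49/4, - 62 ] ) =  [ - 62 , 49/4 ] 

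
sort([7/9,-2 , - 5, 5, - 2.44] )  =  [-5,-2.44 , - 2, 7/9,5 ]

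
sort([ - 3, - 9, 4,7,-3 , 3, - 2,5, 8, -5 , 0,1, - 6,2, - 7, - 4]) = [ - 9, - 7,-6 , - 5,-4, - 3, - 3 ,- 2,0, 1,2,3, 4, 5, 7, 8 ] 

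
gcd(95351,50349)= 1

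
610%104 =90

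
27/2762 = 27/2762 = 0.01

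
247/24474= 247/24474 = 0.01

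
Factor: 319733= 319733^1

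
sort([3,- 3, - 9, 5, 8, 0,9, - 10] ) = [ - 10,-9,-3, 0 , 3, 5, 8, 9 ] 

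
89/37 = 89/37 = 2.41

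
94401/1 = 94401 = 94401.00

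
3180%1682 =1498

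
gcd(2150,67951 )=1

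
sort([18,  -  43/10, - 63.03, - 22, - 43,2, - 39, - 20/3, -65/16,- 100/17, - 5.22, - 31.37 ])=[ - 63.03, - 43, - 39, - 31.37, - 22, - 20/3, - 100/17,-5.22,-43/10 ,-65/16,2, 18]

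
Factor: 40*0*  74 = 0^1 = 0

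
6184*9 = 55656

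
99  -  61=38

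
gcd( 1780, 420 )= 20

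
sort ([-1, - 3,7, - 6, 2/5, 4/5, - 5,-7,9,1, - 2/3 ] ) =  [-7,-6,  -  5, - 3, - 1, - 2/3, 2/5, 4/5,1, 7,9 ]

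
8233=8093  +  140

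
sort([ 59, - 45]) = [ - 45, 59 ] 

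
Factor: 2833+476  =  3^1*1103^1 =3309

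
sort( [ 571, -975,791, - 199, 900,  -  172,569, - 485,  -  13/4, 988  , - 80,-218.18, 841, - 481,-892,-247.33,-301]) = [-975, - 892, - 485, - 481,-301,-247.33, - 218.18, - 199, - 172, - 80, - 13/4 , 569, 571, 791,841 , 900,988]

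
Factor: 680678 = 2^1*340339^1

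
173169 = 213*813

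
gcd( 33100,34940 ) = 20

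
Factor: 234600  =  2^3*3^1* 5^2*17^1*23^1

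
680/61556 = 170/15389 = 0.01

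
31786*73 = 2320378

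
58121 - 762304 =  - 704183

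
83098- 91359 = -8261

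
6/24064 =3/12032  =  0.00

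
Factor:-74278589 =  - 7^1*  11^1*859^1* 1123^1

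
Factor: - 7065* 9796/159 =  - 2^2*3^1*5^1*31^1*53^( - 1)*79^1*157^1  =  -23069580/53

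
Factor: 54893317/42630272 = 2^(-7 ) * 29^1*641^1*2953^1*333049^ (  -  1 ) 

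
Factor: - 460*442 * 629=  - 127888280=-2^3*5^1*13^1*17^2*23^1*37^1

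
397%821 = 397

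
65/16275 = 13/3255 = 0.00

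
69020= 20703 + 48317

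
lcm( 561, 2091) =23001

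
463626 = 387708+75918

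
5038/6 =839  +  2/3 = 839.67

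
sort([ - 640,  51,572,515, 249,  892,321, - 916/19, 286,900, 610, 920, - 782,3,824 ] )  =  [ - 782 ,-640, - 916/19, 3 , 51, 249,286,321, 515,572,610, 824 , 892,900,920]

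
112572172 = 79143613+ 33428559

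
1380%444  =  48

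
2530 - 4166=-1636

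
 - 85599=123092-208691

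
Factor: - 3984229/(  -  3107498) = 2^( - 1)*17^( - 1)*91397^(-1)*3984229^1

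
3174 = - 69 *( - 46)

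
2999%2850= 149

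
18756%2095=1996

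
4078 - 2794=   1284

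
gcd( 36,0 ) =36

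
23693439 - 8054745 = 15638694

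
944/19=49 + 13/19 = 49.68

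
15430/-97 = -15430/97 = -159.07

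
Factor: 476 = 2^2*7^1* 17^1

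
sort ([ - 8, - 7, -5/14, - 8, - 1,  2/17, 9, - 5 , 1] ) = [ - 8, - 8,-7, - 5,  -  1, - 5/14, 2/17, 1,9 ]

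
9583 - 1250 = 8333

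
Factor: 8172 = 2^2*3^2*227^1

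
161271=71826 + 89445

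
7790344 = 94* 82876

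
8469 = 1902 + 6567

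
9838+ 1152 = 10990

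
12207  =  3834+8373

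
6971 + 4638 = 11609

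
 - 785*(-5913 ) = 4641705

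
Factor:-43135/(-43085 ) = 8627/8617 = 7^ ( - 1)*1231^( - 1)*8627^1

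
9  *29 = 261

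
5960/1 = 5960 = 5960.00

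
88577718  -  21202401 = 67375317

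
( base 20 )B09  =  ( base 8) 10471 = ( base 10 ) 4409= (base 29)571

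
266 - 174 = 92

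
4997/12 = 4997/12   =  416.42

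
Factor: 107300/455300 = 37^1 * 157^ (-1) = 37/157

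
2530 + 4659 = 7189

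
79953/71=1126 + 7/71  =  1126.10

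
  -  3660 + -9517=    - 13177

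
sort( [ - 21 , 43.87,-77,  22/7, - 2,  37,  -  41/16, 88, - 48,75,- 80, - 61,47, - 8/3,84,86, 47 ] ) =[ - 80,-77, - 61,-48, -21,  -  8/3, - 41/16, - 2, 22/7, 37, 43.87, 47, 47,75,84, 86, 88 ]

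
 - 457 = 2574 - 3031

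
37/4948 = 37/4948 = 0.01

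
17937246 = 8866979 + 9070267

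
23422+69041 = 92463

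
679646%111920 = 8126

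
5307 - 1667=3640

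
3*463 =1389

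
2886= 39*74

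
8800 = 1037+7763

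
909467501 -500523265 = 408944236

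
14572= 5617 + 8955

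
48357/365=48357/365 = 132.48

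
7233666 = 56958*127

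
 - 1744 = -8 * 218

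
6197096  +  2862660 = 9059756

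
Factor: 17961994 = 2^1*8980997^1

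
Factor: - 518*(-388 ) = 2^3*7^1* 37^1*97^1 = 200984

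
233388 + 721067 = 954455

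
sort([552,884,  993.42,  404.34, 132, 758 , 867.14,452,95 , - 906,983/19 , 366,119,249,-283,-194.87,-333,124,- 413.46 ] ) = [ - 906, - 413.46,  -  333, - 283,-194.87,983/19,  95 , 119, 124, 132,  249,366, 404.34, 452,552,758,867.14,  884, 993.42 ]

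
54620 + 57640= 112260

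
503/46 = 10 + 43/46 = 10.93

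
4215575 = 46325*91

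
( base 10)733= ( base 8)1335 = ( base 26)125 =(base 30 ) OD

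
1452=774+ 678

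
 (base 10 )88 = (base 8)130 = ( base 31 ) 2q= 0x58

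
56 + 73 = 129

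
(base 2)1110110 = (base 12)9A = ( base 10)118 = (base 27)4a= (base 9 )141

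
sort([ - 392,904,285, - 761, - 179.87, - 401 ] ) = [ -761 , - 401, - 392,-179.87, 285, 904] 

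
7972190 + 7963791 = 15935981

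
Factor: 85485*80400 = 2^4*3^2*5^3*41^1*67^1*139^1  =  6872994000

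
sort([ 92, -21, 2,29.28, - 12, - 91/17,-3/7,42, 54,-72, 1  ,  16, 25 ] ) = [ - 72,-21, - 12, - 91/17, - 3/7, 1, 2,16 , 25, 29.28, 42,  54,92]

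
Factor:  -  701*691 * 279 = - 3^2 * 31^1 *691^1 *701^1  =  - 135145089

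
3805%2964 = 841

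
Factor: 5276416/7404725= 2^8*5^(-2 )*241^(-1 )*1229^(-1)*20611^1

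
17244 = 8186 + 9058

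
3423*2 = 6846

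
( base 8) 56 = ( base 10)46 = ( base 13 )37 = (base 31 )1f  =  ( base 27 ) 1j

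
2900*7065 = 20488500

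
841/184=841/184= 4.57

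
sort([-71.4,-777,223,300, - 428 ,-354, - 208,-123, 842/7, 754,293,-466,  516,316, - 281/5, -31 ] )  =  [-777,- 466, - 428  ,-354, - 208, - 123, - 71.4 ,-281/5,-31, 842/7, 223,293,300,316,516 , 754]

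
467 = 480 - 13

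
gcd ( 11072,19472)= 16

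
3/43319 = 3/43319 = 0.00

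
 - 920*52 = -47840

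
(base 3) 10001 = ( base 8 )122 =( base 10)82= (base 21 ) 3j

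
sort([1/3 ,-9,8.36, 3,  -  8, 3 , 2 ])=[ - 9 , -8, 1/3,2,  3,  3,8.36]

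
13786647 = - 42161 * ( - 327 ) 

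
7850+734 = 8584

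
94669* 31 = 2934739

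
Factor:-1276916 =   -  2^2*73^1*4373^1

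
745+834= 1579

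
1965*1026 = 2016090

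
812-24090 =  - 23278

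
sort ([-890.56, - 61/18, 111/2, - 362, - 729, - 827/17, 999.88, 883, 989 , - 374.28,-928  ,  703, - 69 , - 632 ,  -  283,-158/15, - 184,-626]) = [-928, - 890.56, - 729, - 632,  -  626, - 374.28, - 362, - 283,  -  184, - 69, - 827/17, - 158/15,-61/18 , 111/2, 703, 883, 989,999.88]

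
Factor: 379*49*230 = 4271330 = 2^1*5^1*7^2*23^1*379^1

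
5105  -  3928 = 1177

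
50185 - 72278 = -22093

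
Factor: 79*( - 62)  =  -4898  =  - 2^1  *  31^1*79^1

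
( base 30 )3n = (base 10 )113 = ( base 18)65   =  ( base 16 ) 71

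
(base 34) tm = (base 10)1008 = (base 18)320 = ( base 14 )520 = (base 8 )1760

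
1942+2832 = 4774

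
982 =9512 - 8530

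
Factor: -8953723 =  - 8953723^1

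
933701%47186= 37167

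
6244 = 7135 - 891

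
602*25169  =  15151738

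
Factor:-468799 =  -67^1*6997^1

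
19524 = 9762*2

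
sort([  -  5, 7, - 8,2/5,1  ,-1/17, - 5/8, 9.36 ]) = [ - 8,  -  5,-5/8, - 1/17, 2/5,1,7, 9.36 ] 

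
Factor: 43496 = 2^3*5437^1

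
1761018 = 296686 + 1464332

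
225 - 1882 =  - 1657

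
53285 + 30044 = 83329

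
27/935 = 27/935 = 0.03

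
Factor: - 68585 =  - 5^1*11^1*29^1*43^1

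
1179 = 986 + 193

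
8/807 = 8/807 = 0.01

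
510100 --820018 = 1330118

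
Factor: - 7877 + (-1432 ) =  -3^1*29^1*107^1 = - 9309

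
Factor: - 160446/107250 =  - 187/125= - 5^( - 3)*11^1*17^1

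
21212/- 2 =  - 10606 + 0/1 = -10606.00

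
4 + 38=42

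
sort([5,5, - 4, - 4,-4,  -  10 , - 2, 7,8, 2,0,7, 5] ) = [ - 10, - 4, - 4,  -  4,-2, 0 , 2, 5,5, 5 , 7,7,8 ]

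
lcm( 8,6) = 24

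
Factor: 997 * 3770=2^1*5^1 * 13^1*29^1*997^1 = 3758690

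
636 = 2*318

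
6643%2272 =2099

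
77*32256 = 2483712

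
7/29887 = 7/29887 = 0.00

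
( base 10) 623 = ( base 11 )517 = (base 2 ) 1001101111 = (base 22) 167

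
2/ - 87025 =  - 2/87025 = - 0.00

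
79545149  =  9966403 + 69578746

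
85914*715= 61428510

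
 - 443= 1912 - 2355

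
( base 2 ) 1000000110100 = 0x1034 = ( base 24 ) 74k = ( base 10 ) 4148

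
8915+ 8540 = 17455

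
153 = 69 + 84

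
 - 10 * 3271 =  -32710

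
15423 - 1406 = 14017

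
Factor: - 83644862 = -2^1 * 7^2*17^1*50207^1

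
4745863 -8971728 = -4225865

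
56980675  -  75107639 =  - 18126964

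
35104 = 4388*8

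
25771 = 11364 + 14407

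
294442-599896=-305454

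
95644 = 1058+94586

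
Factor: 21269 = 21269^1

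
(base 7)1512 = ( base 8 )1125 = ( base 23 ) 12m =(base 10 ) 597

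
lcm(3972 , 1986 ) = 3972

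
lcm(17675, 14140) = 70700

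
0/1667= 0=0.00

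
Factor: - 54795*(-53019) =3^3*5^1 * 13^1*43^1 * 137^1*281^1=2905176105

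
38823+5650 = 44473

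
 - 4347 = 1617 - 5964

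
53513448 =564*94882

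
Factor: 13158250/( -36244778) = -6579125/18122389 = - 5^3*7^1*73^1 * 103^1*18122389^( - 1) 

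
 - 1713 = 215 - 1928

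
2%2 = 0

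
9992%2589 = 2225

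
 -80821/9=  - 80821/9 = -  8980.11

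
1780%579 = 43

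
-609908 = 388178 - 998086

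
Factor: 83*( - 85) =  - 5^1 * 17^1*83^1 = -7055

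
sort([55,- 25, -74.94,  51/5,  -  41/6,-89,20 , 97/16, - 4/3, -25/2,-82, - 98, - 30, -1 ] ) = [ - 98,-89,-82, - 74.94, - 30, - 25, - 25/2, - 41/6, -4/3, - 1,97/16,51/5, 20,55] 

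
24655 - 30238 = - 5583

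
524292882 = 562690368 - 38397486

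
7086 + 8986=16072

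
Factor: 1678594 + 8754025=10432619^1 = 10432619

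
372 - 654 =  - 282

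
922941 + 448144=1371085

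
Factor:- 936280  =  -2^3*5^1*89^1 * 263^1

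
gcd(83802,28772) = 2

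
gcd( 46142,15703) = 1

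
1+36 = 37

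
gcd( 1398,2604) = 6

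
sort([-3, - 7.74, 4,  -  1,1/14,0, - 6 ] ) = [ - 7.74, - 6, - 3 , - 1,0, 1/14, 4]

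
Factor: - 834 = -2^1*3^1*139^1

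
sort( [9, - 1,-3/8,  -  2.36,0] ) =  [-2.36,- 1,-3/8, 0, 9 ] 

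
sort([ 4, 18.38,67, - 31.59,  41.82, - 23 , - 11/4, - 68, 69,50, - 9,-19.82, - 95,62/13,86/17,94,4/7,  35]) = [ - 95, - 68,-31.59, - 23,-19.82,-9, - 11/4,4/7,  4,62/13, 86/17,18.38,35, 41.82,50, 67,69,94]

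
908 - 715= 193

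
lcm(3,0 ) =0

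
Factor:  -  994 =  - 2^1*7^1*71^1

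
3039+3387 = 6426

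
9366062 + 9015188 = 18381250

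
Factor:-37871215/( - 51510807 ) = 3^( -2)*5^1*59^1 * 128377^1 * 5723423^ (-1)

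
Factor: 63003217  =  4003^1*15739^1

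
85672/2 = 42836 = 42836.00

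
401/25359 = 401/25359 = 0.02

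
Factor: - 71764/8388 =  - 77/9 = - 3^( - 2 )*7^1*11^1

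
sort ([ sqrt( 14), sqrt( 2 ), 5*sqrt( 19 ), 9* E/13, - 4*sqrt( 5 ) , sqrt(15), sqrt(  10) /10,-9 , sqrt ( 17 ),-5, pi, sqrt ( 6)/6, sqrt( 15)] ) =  [-9, - 4*sqrt(5 ), - 5,sqrt(10)/10, sqrt (6) /6,sqrt ( 2 ) , 9*E/13, pi,sqrt(14 ),sqrt ( 15),sqrt(15), sqrt(17), 5*sqrt ( 19) ]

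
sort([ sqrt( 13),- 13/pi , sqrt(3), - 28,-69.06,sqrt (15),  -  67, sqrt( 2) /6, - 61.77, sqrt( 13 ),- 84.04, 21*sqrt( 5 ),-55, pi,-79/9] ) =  [ - 84.04, - 69.06 ,- 67,-61.77, - 55, - 28, - 79/9 ,-13/pi, sqrt(2 )/6, sqrt ( 3), pi, sqrt (13 ), sqrt( 13), sqrt( 15),  21 * sqrt(5)]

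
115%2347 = 115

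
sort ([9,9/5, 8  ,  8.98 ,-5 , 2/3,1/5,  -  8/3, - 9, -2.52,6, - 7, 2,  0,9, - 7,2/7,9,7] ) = [-9, - 7, - 7,  -  5,-8/3,- 2.52, 0, 1/5,  2/7 , 2/3,9/5,  2, 6 , 7, 8, 8.98,9,9,9]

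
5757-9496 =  - 3739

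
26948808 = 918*29356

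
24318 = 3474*7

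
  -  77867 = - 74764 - 3103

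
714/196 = 51/14 =3.64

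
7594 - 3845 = 3749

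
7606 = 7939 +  - 333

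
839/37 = 839/37 =22.68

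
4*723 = 2892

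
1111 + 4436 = 5547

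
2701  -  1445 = 1256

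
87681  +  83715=171396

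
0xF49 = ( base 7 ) 14260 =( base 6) 30041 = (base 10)3913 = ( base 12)2321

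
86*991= 85226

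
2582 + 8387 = 10969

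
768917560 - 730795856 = 38121704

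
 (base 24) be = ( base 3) 101022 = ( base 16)116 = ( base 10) 278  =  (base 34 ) 86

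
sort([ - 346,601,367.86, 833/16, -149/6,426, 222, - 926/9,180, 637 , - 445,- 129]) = [-445, - 346,- 129, - 926/9, - 149/6,833/16, 180,222, 367.86,  426,601,637] 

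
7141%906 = 799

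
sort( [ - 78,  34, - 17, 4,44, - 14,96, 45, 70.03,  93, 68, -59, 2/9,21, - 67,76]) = [-78, - 67, - 59, - 17,-14,  2/9, 4,21,34,  44,45, 68,70.03,76 , 93,96]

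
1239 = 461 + 778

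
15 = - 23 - -38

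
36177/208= 173 + 193/208=173.93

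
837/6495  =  279/2165 = 0.13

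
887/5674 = 887/5674 = 0.16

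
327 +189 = 516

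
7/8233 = 7/8233 = 0.00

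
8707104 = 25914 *336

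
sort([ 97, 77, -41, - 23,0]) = [ - 41, - 23, 0,77, 97 ]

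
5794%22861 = 5794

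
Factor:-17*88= - 2^3*11^1*17^1 = - 1496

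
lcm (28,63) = 252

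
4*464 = 1856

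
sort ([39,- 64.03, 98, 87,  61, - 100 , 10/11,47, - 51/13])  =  [-100, - 64.03, - 51/13, 10/11,39,  47, 61,  87, 98]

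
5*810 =4050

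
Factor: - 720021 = - 3^1 * 240007^1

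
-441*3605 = -1589805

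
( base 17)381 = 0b1111101100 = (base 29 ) 15i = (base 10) 1004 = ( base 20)2a4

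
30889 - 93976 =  - 63087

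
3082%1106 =870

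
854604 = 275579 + 579025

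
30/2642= 15/1321=0.01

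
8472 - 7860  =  612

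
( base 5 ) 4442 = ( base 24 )11M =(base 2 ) 1001101110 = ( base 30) km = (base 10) 622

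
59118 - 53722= 5396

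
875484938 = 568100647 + 307384291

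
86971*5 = 434855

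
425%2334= 425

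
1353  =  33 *41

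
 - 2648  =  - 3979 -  - 1331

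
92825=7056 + 85769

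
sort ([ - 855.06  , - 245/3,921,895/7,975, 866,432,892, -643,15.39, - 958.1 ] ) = [ - 958.1, - 855.06, - 643, - 245/3, 15.39, 895/7, 432,866, 892, 921, 975 ]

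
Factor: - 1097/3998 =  - 2^ ( - 1 ) *1097^1*1999^( -1 )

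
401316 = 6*66886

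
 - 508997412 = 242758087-751755499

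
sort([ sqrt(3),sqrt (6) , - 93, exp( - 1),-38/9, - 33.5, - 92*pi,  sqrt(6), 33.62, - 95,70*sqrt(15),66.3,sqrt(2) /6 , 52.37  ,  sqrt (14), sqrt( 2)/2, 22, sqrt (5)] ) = [  -  92 * pi, - 95, - 93, - 33.5 , - 38/9, sqrt(2)/6,exp(-1), sqrt(2)/2,sqrt( 3 ) , sqrt(5) , sqrt(6), sqrt(6 ), sqrt(14),22, 33.62, 52.37, 66.3, 70*sqrt(15)] 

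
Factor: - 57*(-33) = 3^2*11^1*19^1= 1881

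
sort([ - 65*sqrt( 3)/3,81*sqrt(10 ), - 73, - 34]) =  [ - 73,-65*sqrt( 3) /3 ,- 34,81 * sqrt(10) ] 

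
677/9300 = 677/9300 = 0.07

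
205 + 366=571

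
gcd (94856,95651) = 1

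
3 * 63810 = 191430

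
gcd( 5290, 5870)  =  10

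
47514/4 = 11878 + 1/2 =11878.50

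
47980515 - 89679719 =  - 41699204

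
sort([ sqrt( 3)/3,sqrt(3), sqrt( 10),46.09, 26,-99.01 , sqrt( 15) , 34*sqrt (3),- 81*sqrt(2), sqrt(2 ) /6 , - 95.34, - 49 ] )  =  [ - 81*sqrt( 2 ), - 99.01, - 95.34, - 49, sqrt ( 2) /6, sqrt( 3)/3,  sqrt ( 3), sqrt( 10), sqrt(15), 26,  46.09 , 34*sqrt(3)] 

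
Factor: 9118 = 2^1 * 47^1*97^1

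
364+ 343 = 707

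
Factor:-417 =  - 3^1*139^1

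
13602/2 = 6801 = 6801.00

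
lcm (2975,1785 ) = 8925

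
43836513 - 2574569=41261944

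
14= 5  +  9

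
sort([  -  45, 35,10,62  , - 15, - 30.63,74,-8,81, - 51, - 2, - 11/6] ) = [ - 51, - 45,  -  30.63 , - 15  , - 8,-2,  -  11/6, 10, 35, 62,  74,81]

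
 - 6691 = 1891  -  8582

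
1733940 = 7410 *234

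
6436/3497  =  1 + 2939/3497 = 1.84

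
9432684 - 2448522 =6984162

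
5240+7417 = 12657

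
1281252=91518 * 14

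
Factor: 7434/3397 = 2^1*3^2*7^1 * 43^( - 1)*59^1* 79^( - 1)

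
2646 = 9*294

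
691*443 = 306113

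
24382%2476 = 2098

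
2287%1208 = 1079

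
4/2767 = 4/2767 = 0.00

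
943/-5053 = -943/5053 = - 0.19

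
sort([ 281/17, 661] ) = [ 281/17,661]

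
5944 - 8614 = - 2670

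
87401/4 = 87401/4 = 21850.25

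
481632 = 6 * 80272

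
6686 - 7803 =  - 1117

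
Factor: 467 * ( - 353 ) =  - 164851 = -  353^1*467^1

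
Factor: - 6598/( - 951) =2^1*3^( - 1 )*317^( - 1 )*3299^1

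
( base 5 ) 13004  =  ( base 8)1754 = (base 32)VC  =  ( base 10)1004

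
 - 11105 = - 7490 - 3615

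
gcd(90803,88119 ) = 1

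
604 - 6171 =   -  5567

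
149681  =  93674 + 56007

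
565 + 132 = 697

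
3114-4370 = - 1256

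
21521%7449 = 6623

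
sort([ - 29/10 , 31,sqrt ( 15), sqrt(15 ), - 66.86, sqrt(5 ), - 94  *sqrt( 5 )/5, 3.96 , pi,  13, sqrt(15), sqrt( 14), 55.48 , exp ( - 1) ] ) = [ - 66.86,  -  94*sqrt ( 5 )/5, - 29/10, exp( - 1 ),sqrt(5),  pi, sqrt (14 ), sqrt(15 ) , sqrt( 15), sqrt(15),3.96, 13, 31, 55.48]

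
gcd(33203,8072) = 1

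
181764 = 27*6732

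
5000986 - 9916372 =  - 4915386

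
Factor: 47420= 2^2 *5^1 * 2371^1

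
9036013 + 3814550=12850563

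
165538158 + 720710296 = 886248454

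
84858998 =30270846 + 54588152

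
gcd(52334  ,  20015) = 1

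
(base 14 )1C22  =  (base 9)7025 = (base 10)5126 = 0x1406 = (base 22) ad0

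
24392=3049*8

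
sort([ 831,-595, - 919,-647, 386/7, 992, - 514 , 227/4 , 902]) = [ - 919, - 647, - 595,-514,386/7,227/4, 831, 902, 992 ]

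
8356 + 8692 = 17048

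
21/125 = 21/125 = 0.17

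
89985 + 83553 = 173538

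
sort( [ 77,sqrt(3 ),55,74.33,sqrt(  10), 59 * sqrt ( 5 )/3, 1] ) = [ 1 , sqrt (3),sqrt(10 ),  59*sqrt ( 5)/3,55 , 74.33, 77]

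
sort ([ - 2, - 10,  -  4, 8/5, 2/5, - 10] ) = [-10,  -  10, - 4, - 2 , 2/5,  8/5]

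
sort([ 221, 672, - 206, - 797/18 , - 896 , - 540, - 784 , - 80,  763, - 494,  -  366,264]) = [ - 896, - 784, - 540, - 494,- 366, -206, - 80, - 797/18, 221,264,672,763]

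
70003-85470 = -15467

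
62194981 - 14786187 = 47408794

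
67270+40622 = 107892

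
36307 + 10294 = 46601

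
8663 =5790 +2873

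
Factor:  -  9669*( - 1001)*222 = 2148664518 = 2^1*3^2 * 7^1*11^2*13^1*37^1*293^1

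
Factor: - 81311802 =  - 2^1 * 3^1*11^1 * 13^1*97^1*977^1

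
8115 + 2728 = 10843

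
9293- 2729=6564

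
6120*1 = 6120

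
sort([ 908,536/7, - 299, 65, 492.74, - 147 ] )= [ - 299, - 147, 65,536/7,492.74, 908]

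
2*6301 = 12602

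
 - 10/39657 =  - 10/39657 = -  0.00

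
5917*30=177510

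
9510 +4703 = 14213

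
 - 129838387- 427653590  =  -557491977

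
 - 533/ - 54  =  533/54 = 9.87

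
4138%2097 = 2041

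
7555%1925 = 1780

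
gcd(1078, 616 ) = 154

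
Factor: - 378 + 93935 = 93557= 93557^1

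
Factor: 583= 11^1*53^1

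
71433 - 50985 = 20448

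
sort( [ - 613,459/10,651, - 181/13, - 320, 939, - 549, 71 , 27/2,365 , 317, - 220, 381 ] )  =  [ - 613, - 549, - 320 ,  -  220, - 181/13, 27/2,459/10,71 , 317, 365, 381  ,  651, 939]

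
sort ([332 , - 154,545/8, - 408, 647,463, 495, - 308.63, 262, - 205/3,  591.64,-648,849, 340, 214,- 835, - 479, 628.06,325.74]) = [ - 835,-648, - 479,-408, - 308.63 , -154, - 205/3, 545/8, 214, 262,325.74, 332,340, 463,495,591.64,628.06 , 647, 849]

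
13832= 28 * 494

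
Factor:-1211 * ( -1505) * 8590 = 2^1*5^2*7^2* 43^1*173^1 * 859^1 = 15655747450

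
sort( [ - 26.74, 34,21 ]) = [ - 26.74, 21,34 ] 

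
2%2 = 0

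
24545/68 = 360 + 65/68  =  360.96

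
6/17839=6/17839 = 0.00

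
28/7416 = 7/1854  =  0.00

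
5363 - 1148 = 4215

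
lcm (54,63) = 378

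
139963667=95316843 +44646824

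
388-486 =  - 98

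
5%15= 5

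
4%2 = 0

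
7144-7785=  - 641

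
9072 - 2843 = 6229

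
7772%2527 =191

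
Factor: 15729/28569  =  7^2 * 89^( - 1) = 49/89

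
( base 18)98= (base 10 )170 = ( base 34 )50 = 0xAA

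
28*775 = 21700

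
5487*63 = 345681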